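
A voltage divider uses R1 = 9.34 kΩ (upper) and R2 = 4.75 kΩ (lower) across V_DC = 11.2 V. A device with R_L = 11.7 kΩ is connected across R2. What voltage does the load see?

V_out ≈ 2.98 V

R2 ‖ R_L = (4.75 × 11.7)/(4.75 + 11.7) = 3.378 kΩ.
Now apply the divider: V_out = 11.2 × 0.2656 = 2.975 V.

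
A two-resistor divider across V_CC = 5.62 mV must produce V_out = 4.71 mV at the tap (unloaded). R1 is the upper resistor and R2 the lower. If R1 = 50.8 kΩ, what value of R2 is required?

R2 ≈ 263 kΩ

V_out/V_CC = R2/(R1+R2) = 0.8381.
Rearranging, R2 = R1·k/(1−k) = 50.8 × 5.176 = 262.9 kΩ.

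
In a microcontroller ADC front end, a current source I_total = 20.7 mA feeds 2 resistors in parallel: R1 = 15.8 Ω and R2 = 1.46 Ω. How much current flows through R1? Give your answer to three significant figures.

I ≈ 1.75 mA

Two-branch current divider: I_k = I_total · R_other/(R_1 + R_2).
So I = 20.7 × 1.46/17.26 = 1.751 mA.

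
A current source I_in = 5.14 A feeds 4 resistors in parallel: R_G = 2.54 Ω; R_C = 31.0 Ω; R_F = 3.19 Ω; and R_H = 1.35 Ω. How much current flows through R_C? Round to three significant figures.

Conductances: ΣG = 1/2.54 + 1/31.0 + 1/3.19 + 1/1.35 = 1.480 (1/Ω).
By the current-divider rule, I = I_in · G_k/ΣG = 5.14 × 0.02179 = 0.1120 A.

I ≈ 0.112 A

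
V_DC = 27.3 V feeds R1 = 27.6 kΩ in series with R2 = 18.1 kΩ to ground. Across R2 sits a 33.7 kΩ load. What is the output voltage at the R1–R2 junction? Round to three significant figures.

R2 ‖ R_L = (18.1 × 33.7)/(18.1 + 33.7) = 11.78 kΩ.
Now apply the divider: V_out = 27.3 × 0.2991 = 8.164 V.
(Unloaded it would be 10.8 V; the load pulls it down.)

V_out ≈ 8.16 V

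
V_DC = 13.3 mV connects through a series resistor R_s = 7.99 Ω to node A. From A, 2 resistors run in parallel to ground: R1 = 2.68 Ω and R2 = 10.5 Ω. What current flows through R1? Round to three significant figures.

Combine the parallel branches: R_p = (1/2.68 + 1/10.5)⁻¹ = 2.135 Ω.
Node voltage V_A = V_DC · R_p/(R_s + R_p) = 13.3 × 0.2109 = 2.805 mV.
Branch current I = V_A/R1 = 2.805/2.68 = 1.046 mA.

I ≈ 1.05 mA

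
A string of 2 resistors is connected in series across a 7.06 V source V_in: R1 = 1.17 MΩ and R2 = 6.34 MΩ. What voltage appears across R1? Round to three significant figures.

Series total: ΣR = 1.17 + 6.34 = 7.510 MΩ.
Voltage divider: V = V_in · (1.170 / 7.510) = 7.06 × 0.1558 = 1.100 V.

V ≈ 1.10 V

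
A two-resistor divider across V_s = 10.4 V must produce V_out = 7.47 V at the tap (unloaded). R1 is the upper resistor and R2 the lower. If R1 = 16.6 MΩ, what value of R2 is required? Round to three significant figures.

Required fraction k = V_out/V_s = 0.7183.
Rearranging, R2 = R1·k/(1−k) = 16.6 × 2.549 = 42.32 MΩ.

R2 ≈ 42.3 MΩ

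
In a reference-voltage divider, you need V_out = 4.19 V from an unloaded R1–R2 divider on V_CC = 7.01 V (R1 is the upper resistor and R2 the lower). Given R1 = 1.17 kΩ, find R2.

Required fraction k = V_out/V_CC = 0.5977.
Rearranging, R2 = R1·k/(1−k) = 1.17 × 1.486 = 1.738 kΩ.

R2 ≈ 1.74 kΩ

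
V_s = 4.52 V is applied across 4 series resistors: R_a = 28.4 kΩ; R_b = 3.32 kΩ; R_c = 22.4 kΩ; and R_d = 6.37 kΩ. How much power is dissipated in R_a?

The common current is I = 4.52/60.49 = 0.07472 mA.
P = I²R = 0.005584 × 28.4 = 0.1586 mW.

P ≈ 0.159 mW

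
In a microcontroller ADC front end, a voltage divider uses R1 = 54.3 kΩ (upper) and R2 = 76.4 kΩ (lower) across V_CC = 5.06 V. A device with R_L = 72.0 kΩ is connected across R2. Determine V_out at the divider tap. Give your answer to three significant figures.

V_out ≈ 2.05 V

The load sits in parallel with R2, giving an effective lower resistance R2' = R2·R_L/(R2+R_L) = 37.07 kΩ.
Then V_out = V_CC · R2'/(R1 + R2') = 5.06 × 37.07/91.37 = 2.053 V.
(Unloaded it would be 2.96 V; the load pulls it down.)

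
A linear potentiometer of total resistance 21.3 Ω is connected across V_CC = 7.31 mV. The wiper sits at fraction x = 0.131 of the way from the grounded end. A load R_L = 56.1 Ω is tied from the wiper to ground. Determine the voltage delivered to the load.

The pot divides into 18.51 Ω above the wiper and 2.790 Ω below.
(x·R_p) ‖ R_L = 2.658 Ω.
Then V_out = V_CC · 2.658/(18.51 + 2.658) = 0.9179 mV.
(Unloaded: V_out = x·V_CC = 0.958 mV.)

V_out ≈ 0.918 mV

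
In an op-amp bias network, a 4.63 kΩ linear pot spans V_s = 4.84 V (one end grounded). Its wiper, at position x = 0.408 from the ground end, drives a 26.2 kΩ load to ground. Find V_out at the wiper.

V_out ≈ 1.89 V

Split the track: R_lower = x·R_p = 1.889 kΩ, R_upper = (1−x)·R_p = 2.741 kΩ.
R_L loads the lower segment: effective lower R = 1.762 kΩ.
Then V_out = V_s · 1.762/(2.741 + 1.762) = 1.894 V.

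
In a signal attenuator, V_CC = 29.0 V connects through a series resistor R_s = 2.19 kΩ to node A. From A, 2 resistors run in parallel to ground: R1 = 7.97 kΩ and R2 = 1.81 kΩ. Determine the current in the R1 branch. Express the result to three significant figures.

Combine the parallel branches: R_p = (1/7.97 + 1/1.81)⁻¹ = 1.475 kΩ.
Node voltage V_A = V_CC · R_p/(R_s + R_p) = 29.0 × 0.4025 = 11.67 V.
Branch current I = V_A/R1 = 11.67/7.97 = 1.464 mA.
(Equivalently: I_total = 7.913 mA, then current-divider fraction G_k/ΣG = 0.1851.)

I ≈ 1.46 mA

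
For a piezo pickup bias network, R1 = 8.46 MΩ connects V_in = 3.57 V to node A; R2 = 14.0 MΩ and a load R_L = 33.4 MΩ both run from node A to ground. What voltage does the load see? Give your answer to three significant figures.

V_out ≈ 1.92 V

R2 ‖ R_L = (14.0 × 33.4)/(14.0 + 33.4) = 9.865 MΩ.
Now apply the divider: V_out = 3.57 × 0.5383 = 1.922 V.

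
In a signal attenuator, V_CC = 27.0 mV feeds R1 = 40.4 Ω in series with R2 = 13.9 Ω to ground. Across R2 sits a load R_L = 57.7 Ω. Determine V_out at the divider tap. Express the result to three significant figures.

First combine the lower leg with the load: R2 ‖ R_L = 11.20 Ω.
Then V_out = V_CC · R2'/(R1 + R2') = 27.0 × 11.20/51.60 = 5.861 mV.
(Unloaded it would be 6.91 mV; the load pulls it down.)

V_out ≈ 5.86 mV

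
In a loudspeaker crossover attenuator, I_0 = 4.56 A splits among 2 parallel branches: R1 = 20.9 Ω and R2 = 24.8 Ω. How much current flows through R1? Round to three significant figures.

With just two branches, the current splits inversely with resistance.
I(R1) = 4.56 × 24.8/(20.9 + 24.8) = 4.56 × 0.5427 = 2.475 A.

I ≈ 2.47 A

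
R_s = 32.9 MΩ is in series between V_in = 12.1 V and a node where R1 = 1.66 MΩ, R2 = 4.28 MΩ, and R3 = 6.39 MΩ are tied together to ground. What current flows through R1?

I ≈ 0.217 µA

Combine the parallel branches: R_p = (1/1.66 + 1/4.28 + 1/6.39)⁻¹ = 1.008 MΩ.
V_A = 12.1 × 1.008/33.91 = 0.3595 V.
I(R1) = V_A / R1 = 0.3595/1.66 = 0.2166 µA.
(Equivalently: I_total = 0.3569 µA, then current-divider fraction G_k/ΣG = 0.6069.)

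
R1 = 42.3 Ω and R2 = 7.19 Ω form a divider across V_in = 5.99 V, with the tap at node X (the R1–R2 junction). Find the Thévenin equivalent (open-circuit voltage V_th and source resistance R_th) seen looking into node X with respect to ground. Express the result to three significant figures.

V_th ≈ 0.870 V, R_th ≈ 6.15 Ω

V_th is the unloaded tap voltage: V_in · R2/(R1+R2) = 5.99 × 0.1453 = 0.8702 V.
With V_in suppressed (replaced by a short), R_th = R1 ‖ R2 = (42.30 × 7.19)/(42.30 + 7.19) = 6.145 Ω.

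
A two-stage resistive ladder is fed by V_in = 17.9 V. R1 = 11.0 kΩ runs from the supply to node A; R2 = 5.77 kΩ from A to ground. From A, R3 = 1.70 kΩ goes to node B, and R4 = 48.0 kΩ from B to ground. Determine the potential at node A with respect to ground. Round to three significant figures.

Node A sees R2 in parallel with the series input of stage 2, R3 + R4 = 49.70 kΩ.
Effective lower resistance at A: R2 ‖ 49.70 = 5.170 kΩ.
First divider: V_A = V_in · 5.170/(11.0 + 5.170) = 5.723 V.

V_A ≈ 5.72 V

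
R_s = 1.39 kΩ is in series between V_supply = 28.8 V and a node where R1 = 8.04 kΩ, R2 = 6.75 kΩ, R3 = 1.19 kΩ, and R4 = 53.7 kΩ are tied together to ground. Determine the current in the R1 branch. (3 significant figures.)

I ≈ 1.39 mA

Equivalent of the parallel group: R_p = 0.8838 kΩ.
V_A = 28.8 × 0.8838/2.274 = 11.19 V.
I(R1) = V_A / R1 = 11.19/8.04 = 1.392 mA.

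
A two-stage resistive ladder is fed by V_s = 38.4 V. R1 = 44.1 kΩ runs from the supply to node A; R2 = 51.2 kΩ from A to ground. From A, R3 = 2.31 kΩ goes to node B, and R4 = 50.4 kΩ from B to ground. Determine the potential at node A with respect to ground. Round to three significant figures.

V_A ≈ 14.2 V

The second stage (R3 + R4 = 52.71 kΩ) loads node A in parallel with R2.
R2 ‖ (R3+R4) = 25.97 kΩ.
V_A = 38.4 × 25.97/(44.1 + 25.97) = 14.23 V.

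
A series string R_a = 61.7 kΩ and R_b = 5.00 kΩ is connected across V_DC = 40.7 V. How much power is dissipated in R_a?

P ≈ 23.0 mW

The common current is I = 40.7/66.70 = 0.6102 mA.
P(R_a) = I²·R_a = (0.6102)² × 61.7 = 22.97 mW.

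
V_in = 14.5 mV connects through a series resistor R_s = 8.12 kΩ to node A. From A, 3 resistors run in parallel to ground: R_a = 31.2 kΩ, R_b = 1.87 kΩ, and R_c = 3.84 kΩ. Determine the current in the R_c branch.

I ≈ 0.489 µA

Equivalent of the parallel group: R_p = 1.209 kΩ.
Node voltage V_A = V_in · R_p/(R_s + R_p) = 14.5 × 0.1296 = 1.879 mV.
I(R_c) = V_A / R_c = 1.879/3.84 = 0.4893 µA.
(Equivalently: I_total = 1.554 µA, then current-divider fraction G_k/ΣG = 0.3148.)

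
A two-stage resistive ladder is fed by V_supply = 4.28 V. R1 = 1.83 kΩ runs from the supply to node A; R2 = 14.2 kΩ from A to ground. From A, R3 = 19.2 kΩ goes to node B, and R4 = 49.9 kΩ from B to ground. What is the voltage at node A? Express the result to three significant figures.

Node A sees R2 in parallel with the series input of stage 2, R3 + R4 = 69.10 kΩ.
Effective lower resistance at A: R2 ‖ 69.10 = 11.78 kΩ.
V_A = 4.28 × 11.78/(1.83 + 11.78) = 3.704 V.

V_A ≈ 3.70 V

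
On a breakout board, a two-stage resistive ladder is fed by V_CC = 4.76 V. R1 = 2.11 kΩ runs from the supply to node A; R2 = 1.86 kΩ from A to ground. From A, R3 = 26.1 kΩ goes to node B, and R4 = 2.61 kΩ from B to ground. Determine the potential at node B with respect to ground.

The second stage (R3 + R4 = 28.71 kΩ) loads node A in parallel with R2.
R2 ‖ (R3+R4) = 1.747 kΩ.
First divider: V_A = V_CC · 1.747/(2.11 + 1.747) = 2.156 V.
Then the unloaded second divider: V_B = V_A × R4/(R3+R4) = 2.156 × 0.09091 = 0.1960 V.

V_B ≈ 0.196 V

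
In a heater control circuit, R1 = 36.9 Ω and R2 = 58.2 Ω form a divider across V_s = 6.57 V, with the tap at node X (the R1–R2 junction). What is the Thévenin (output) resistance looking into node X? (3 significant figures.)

R_th ≈ 22.6 Ω

Zeroing V_s shorts the top of R1 to ground, so R_th = R1 ‖ R2 = 22.58 Ω.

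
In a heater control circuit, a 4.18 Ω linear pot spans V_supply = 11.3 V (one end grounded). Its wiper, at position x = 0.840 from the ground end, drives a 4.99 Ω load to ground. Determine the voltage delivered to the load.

V_out ≈ 8.53 V

Lower segment x·R_p = 3.511 Ω; upper segment (1−x)·R_p = 0.6688 Ω.
Lower segment in parallel with the load: 3.511 ‖ 4.99 = 2.061 Ω.
Loaded-divider output: V_out = 11.3 × 0.7550 = 8.531 V.
(Unloaded: V_out = x·V_supply = 9.49 V.)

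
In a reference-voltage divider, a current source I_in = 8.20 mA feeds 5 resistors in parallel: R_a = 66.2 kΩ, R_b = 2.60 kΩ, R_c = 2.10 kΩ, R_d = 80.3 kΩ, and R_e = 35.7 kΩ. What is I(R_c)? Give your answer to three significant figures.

I ≈ 4.26 mA

ΣG = 1/66.2 + 1/2.60 + 1/2.10 + 1/80.3 + 1/35.7 = 0.9164.
By the current-divider rule, I = I_in · G_k/ΣG = 8.20 × 0.5196 = 4.261 mA.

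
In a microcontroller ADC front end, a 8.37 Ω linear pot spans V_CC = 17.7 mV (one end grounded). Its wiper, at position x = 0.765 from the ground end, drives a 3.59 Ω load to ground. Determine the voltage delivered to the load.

V_out ≈ 9.54 mV

Split the track: R_lower = x·R_p = 6.403 Ω, R_upper = (1−x)·R_p = 1.967 Ω.
R_L loads the lower segment: effective lower R = 2.300 Ω.
Then V_out = V_CC · 2.300/(1.967 + 2.300) = 9.541 mV.
(Unloaded: V_out = x·V_CC = 13.5 mV.)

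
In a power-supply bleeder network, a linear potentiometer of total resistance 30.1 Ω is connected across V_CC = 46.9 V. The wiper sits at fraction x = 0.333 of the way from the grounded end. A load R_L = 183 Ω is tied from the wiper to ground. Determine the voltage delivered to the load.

V_out ≈ 15.1 V

Lower segment x·R_p = 10.02 Ω; upper segment (1−x)·R_p = 20.08 Ω.
Lower segment in parallel with the load: 10.02 ‖ 183 = 9.503 Ω.
Then V_out = V_CC · 9.503/(20.08 + 9.503) = 15.07 V.
(Unloaded: V_out = x·V_CC = 15.6 V.)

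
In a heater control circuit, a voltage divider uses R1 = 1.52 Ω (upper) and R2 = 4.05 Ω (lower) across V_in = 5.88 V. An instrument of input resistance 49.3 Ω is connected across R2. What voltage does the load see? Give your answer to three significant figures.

V_out ≈ 4.18 V

First combine the lower leg with the load: R2 ‖ R_L = 3.743 Ω.
Then V_out = V_in · R2'/(R1 + R2') = 5.88 × 3.743/5.263 = 4.182 V.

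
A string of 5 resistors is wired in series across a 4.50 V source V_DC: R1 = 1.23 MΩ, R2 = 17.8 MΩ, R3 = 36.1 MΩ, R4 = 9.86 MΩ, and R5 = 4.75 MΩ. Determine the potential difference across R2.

Total series resistance ΣR = 1.23 + 17.8 + 36.1 + 9.86 + 4.75 = 69.74 MΩ.
By the voltage-divider rule, V = 4.50 × 17.80/69.74 = 1.149 V.

V ≈ 1.15 V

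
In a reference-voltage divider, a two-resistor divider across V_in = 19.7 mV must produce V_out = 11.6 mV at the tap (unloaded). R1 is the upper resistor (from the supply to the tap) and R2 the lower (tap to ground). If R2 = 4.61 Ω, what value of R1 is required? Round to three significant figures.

V_out/V_in = R2/(R1+R2) = 0.5888.
So R1 = R2 · (V_in/V_out − 1) = 4.61 × (19.7/11.6 − 1) = 4.61 × 0.6983 = 3.219 Ω.

R1 ≈ 3.22 Ω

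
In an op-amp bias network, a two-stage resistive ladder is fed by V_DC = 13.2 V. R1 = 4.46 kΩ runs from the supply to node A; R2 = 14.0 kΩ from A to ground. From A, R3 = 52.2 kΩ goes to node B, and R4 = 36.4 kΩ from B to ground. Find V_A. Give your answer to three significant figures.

The second stage (R3 + R4 = 88.60 kΩ) loads node A in parallel with R2.
Effective lower resistance at A: R2 ‖ 88.60 = 12.09 kΩ.
First divider: V_A = V_DC · 12.09/(4.46 + 12.09) = 9.643 V.

V_A ≈ 9.64 V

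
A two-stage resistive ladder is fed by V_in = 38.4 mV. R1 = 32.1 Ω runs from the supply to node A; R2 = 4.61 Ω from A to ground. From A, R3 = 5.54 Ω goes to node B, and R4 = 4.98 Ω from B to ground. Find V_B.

V_B ≈ 1.65 mV

The second stage (R3 + R4 = 10.52 Ω) loads node A in parallel with R2.
R2 ‖ (R3+R4) = 3.205 Ω.
First divider: V_A = V_in · 3.205/(32.1 + 3.205) = 3.486 mV.
V_B = V_A × 0.4734 = 1.650 mV.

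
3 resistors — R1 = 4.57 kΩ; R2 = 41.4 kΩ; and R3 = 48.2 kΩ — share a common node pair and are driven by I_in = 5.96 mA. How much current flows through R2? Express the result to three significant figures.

ΣG = 1/4.57 + 1/41.4 + 1/48.2 = 0.2637.
R2 takes the fraction G_k/ΣG = 0.02415/0.2637 = 0.09159, so I = 5.96 × 0.09159 = 0.5459 mA.

I ≈ 0.546 mA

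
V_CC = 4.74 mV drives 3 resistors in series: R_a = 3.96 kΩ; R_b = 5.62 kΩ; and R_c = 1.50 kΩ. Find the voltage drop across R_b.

V ≈ 2.40 mV

Series total: ΣR = 3.96 + 5.62 + 1.50 = 11.08 kΩ.
By the voltage-divider rule, V = 4.74 × 5.620/11.08 = 2.404 mV.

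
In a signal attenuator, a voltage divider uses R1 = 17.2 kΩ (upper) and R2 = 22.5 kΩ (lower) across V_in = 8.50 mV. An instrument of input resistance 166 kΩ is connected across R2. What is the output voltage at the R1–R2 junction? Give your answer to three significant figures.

First combine the lower leg with the load: R2 ‖ R_L = 19.81 kΩ.
Now apply the divider: V_out = 8.50 × 0.5353 = 4.550 mV.

V_out ≈ 4.55 mV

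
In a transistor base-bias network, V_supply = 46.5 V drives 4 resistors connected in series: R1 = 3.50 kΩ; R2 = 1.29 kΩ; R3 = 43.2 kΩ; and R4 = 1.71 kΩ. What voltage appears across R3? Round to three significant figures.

ΣR = 3.50 + 1.29 + 43.2 + 1.71 = 49.70 kΩ.
V = V_supply · R/ΣR = 46.5 × 0.8692 = 40.42 V.

V ≈ 40.4 V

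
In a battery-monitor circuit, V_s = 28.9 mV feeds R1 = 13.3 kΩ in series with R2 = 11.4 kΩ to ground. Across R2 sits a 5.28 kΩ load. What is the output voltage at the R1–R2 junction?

V_out ≈ 6.17 mV

First combine the lower leg with the load: R2 ‖ R_L = 3.609 kΩ.
Now apply the divider: V_out = 28.9 × 0.2134 = 6.168 mV.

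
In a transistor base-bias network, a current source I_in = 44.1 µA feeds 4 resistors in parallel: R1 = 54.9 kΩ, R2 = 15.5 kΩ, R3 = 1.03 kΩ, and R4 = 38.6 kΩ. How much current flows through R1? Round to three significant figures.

I ≈ 0.744 µA

ΣG = 1/54.9 + 1/15.5 + 1/1.03 + 1/38.6 = 1.080.
By the current-divider rule, I = I_in · G_k/ΣG = 44.1 × 0.01687 = 0.7441 µA.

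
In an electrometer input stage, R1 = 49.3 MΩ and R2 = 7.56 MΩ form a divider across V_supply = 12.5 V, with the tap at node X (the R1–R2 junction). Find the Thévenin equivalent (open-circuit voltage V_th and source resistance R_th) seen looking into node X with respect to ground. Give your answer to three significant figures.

V_th is the unloaded tap voltage: V_supply · R2/(R1+R2) = 12.5 × 0.1330 = 1.662 V.
Zeroing V_supply shorts the top of R1 to ground, so R_th = R1 ‖ R2 = 6.555 MΩ.

V_th ≈ 1.66 V, R_th ≈ 6.55 MΩ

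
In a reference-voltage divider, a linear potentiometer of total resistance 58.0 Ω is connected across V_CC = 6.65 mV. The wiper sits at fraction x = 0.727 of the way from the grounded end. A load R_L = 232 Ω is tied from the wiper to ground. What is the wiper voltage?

The pot divides into 15.83 Ω above the wiper and 42.17 Ω below.
(x·R_p) ‖ R_L = 35.68 Ω.
V_out = 6.65 × 35.68/(15.83 + 35.68) = 4.606 mV.

V_out ≈ 4.61 mV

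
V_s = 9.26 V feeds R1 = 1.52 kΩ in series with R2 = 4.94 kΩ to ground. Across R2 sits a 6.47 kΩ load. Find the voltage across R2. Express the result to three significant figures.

V_out ≈ 6.00 V

The load sits in parallel with R2, giving an effective lower resistance R2' = R2·R_L/(R2+R_L) = 2.801 kΩ.
Now apply the divider: V_out = 9.26 × 0.6482 = 6.003 V.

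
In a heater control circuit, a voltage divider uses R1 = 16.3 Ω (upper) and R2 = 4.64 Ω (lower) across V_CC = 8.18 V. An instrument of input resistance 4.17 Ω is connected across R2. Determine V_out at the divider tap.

First combine the lower leg with the load: R2 ‖ R_L = 2.196 Ω.
Now apply the divider: V_out = 8.18 × 0.1187 = 0.9713 V.

V_out ≈ 0.971 V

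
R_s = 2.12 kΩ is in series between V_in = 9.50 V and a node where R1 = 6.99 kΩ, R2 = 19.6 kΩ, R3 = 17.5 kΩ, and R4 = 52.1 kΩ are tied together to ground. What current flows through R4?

Parallel bank: R_p = 1/(1/6.99 + 1/19.6 + 1/17.5 + 1/52.1) = 3.698 kΩ.
V_A by voltage divider: V_A = 9.50 × 3.698/(2.12 + 3.698) = 6.038 V.
Branch current I = V_A/R4 = 6.038/52.1 = 0.1159 mA.
(Check via current divider: I_total = 1.633 mA; share G_k/ΣG = 0.07098 → same result.)

I ≈ 0.116 mA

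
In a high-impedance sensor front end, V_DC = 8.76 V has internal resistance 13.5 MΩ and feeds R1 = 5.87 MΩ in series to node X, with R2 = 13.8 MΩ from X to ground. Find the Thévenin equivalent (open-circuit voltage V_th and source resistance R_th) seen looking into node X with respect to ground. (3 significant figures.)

R1' = 13.5 + 5.87 = 19.37 MΩ (source resistance + R1).
With X open, the divider is unloaded: V_th = 8.76 × 13.8/33.17 = 3.644 V.
With V_DC suppressed (replaced by a short), R_th = R1' ‖ R2 = (19.37 × 13.8)/(19.37 + 13.8) = 8.059 MΩ.

V_th ≈ 3.64 V, R_th ≈ 8.06 MΩ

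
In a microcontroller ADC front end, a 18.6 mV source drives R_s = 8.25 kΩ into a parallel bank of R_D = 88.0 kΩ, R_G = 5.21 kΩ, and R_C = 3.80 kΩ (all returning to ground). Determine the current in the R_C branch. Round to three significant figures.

I ≈ 1.01 µA

Equivalent of the parallel group: R_p = 2.144 kΩ.
V_A = 18.6 × 2.144/10.39 = 3.836 mV.
Branch current I = V_A/R_C = 3.836/3.80 = 1.010 µA.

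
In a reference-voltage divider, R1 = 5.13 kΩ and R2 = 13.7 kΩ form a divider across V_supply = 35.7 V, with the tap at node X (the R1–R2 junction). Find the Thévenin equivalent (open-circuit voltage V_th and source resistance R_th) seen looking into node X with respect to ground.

V_th ≈ 26.0 V, R_th ≈ 3.73 kΩ

With X open, the divider is unloaded: V_th = 35.7 × 13.7/18.83 = 25.97 V.
With V_supply suppressed (replaced by a short), R_th = R1 ‖ R2 = (5.130 × 13.7)/(5.130 + 13.7) = 3.732 kΩ.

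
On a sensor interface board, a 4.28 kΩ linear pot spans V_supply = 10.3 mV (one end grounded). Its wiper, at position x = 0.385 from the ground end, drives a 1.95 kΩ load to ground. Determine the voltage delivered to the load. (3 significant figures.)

Split the track: R_lower = x·R_p = 1.648 kΩ, R_upper = (1−x)·R_p = 2.632 kΩ.
Lower segment in parallel with the load: 1.648 ‖ 1.95 = 0.8931 kΩ.
Loaded-divider output: V_out = 10.3 × 0.2533 = 2.609 mV.

V_out ≈ 2.61 mV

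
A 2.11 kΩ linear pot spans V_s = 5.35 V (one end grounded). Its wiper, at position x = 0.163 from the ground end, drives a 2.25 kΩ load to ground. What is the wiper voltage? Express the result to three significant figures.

V_out ≈ 0.773 V

The pot divides into 1.766 kΩ above the wiper and 0.3439 kΩ below.
Lower segment in parallel with the load: 0.3439 ‖ 2.25 = 0.2983 kΩ.
Then V_out = V_s · 0.2983/(1.766 + 0.2983) = 0.7731 V.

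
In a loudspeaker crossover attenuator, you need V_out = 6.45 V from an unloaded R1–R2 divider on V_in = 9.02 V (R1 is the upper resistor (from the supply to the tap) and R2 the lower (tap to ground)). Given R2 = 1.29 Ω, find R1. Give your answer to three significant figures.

Required fraction k = V_out/V_in = 0.7151.
So R1 = R2 · (V_in/V_out − 1) = 1.29 × (9.02/6.45 − 1) = 1.29 × 0.3984 = 0.5140 Ω.

R1 ≈ 0.514 Ω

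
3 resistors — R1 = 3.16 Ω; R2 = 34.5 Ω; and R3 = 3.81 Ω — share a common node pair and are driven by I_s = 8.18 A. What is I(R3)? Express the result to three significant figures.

I ≈ 3.53 A

Conductances: ΣG = 1/3.16 + 1/34.5 + 1/3.81 = 0.6079 (1/Ω).
By the current-divider rule, I = I_s · G_k/ΣG = 8.18 × 0.4318 = 3.532 A.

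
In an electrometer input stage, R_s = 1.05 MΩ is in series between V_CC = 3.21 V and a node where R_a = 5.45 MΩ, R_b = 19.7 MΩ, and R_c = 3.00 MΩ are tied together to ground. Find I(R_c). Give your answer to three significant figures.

Combine the parallel branches: R_p = (1/5.45 + 1/19.7 + 1/3.00)⁻¹ = 1.762 MΩ.
V_A by voltage divider: V_A = 3.21 × 1.762/(1.05 + 1.762) = 2.011 V.
Branch current I = V_A/R_c = 2.011/3.00 = 0.6704 µA.

I ≈ 0.670 µA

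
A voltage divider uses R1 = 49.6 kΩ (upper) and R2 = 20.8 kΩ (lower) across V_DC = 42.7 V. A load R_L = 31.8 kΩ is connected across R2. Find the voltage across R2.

First combine the lower leg with the load: R2 ‖ R_L = 12.57 kΩ.
Now apply the divider: V_out = 42.7 × 0.2023 = 8.636 V.
(Unloaded it would be 12.6 V; the load pulls it down.)

V_out ≈ 8.64 V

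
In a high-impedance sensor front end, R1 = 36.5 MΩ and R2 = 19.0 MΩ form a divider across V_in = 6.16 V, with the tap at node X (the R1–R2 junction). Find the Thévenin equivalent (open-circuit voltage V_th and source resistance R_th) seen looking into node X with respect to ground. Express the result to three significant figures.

With X open, the divider is unloaded: V_th = 6.16 × 19.0/55.50 = 2.109 V.
Zeroing V_in shorts the top of R1 to ground, so R_th = R1 ‖ R2 = 12.50 MΩ.

V_th ≈ 2.11 V, R_th ≈ 12.5 MΩ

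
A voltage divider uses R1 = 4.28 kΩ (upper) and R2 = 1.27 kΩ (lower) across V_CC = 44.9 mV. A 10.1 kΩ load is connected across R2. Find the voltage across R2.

V_out ≈ 9.37 mV

The load sits in parallel with R2, giving an effective lower resistance R2' = R2·R_L/(R2+R_L) = 1.128 kΩ.
Then V_out = V_CC · R2'/(R1 + R2') = 44.9 × 1.128/5.408 = 9.366 mV.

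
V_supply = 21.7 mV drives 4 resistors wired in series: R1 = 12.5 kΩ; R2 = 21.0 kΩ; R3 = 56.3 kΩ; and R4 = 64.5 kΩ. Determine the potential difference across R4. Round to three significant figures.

Total series resistance ΣR = 12.5 + 21.0 + 56.3 + 64.5 = 154.3 kΩ.
Voltage divider: V = V_supply · (64.50 / 154.3) = 21.7 × 0.4180 = 9.071 mV.

V ≈ 9.07 mV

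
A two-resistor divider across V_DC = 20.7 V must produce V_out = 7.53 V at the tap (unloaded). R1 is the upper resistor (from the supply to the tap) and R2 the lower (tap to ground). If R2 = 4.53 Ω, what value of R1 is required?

V_out/V_DC = R2/(R1+R2) = 0.3638.
R1 = R2·(1/k − 1) = 4.53 × 1.749 = 7.923 Ω.

R1 ≈ 7.92 Ω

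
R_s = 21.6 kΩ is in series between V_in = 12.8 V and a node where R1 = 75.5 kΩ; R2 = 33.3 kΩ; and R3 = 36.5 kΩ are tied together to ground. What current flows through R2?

I ≈ 0.152 mA

Equivalent of the parallel group: R_p = 14.15 kΩ.
V_A by voltage divider: V_A = 12.8 × 14.15/(21.6 + 14.15) = 5.066 V.
I(R2) = V_A / R2 = 5.066/33.3 = 0.1521 mA.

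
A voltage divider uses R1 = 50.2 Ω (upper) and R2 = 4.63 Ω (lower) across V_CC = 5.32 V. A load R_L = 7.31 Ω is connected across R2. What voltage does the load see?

The load sits in parallel with R2, giving an effective lower resistance R2' = R2·R_L/(R2+R_L) = 2.835 Ω.
Then V_out = V_CC · R2'/(R1 + R2') = 5.32 × 2.835/53.03 = 0.2843 V.
(Unloaded it would be 0.449 V; the load pulls it down.)

V_out ≈ 0.284 V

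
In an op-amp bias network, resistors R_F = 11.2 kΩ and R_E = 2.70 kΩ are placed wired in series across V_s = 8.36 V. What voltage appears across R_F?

V ≈ 6.74 V

Series total: ΣR = 11.2 + 2.70 = 13.90 kΩ.
V = V_s · R/ΣR = 8.36 × 0.8058 = 6.736 V.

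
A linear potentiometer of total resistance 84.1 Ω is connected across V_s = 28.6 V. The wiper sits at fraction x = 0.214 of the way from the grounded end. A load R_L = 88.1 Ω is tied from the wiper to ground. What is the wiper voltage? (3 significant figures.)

The pot divides into 66.10 Ω above the wiper and 18.00 Ω below.
Lower segment in parallel with the load: 18.00 ‖ 88.1 = 14.94 Ω.
Then V_out = V_s · 14.94/(66.10 + 14.94) = 5.274 V.

V_out ≈ 5.27 V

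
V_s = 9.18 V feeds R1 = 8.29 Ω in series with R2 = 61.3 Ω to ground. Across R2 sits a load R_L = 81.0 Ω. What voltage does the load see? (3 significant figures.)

R2 ‖ R_L = (61.3 × 81.0)/(61.3 + 81.0) = 34.89 Ω.
Then V_out = V_s · R2'/(R1 + R2') = 9.18 × 34.89/43.18 = 7.418 V.

V_out ≈ 7.42 V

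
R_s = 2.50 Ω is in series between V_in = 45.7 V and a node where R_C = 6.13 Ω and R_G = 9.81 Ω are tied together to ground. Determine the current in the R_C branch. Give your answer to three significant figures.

Combine the parallel branches: R_p = (1/6.13 + 1/9.81)⁻¹ = 3.773 Ω.
V_A by voltage divider: V_A = 45.7 × 3.773/(2.50 + 3.773) = 27.49 V.
I(R_C) = V_A / R_C = 27.49/6.13 = 4.484 A.

I ≈ 4.48 A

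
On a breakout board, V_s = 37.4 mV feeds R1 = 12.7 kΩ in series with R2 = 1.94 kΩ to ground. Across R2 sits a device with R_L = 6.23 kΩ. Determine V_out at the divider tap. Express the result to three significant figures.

The load sits in parallel with R2, giving an effective lower resistance R2' = R2·R_L/(R2+R_L) = 1.479 kΩ.
Voltage divider with the loaded lower leg: V_out = 37.4 × 1.479/(12.7 + 1.479) = 37.4 × 0.1043 = 3.902 mV.
(Unloaded it would be 4.96 mV; the load pulls it down.)

V_out ≈ 3.90 mV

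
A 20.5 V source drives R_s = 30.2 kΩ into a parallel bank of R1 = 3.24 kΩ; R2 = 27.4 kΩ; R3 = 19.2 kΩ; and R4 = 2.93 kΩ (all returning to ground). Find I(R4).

I ≈ 0.300 mA

Parallel bank: R_p = 1/(1/3.24 + 1/27.4 + 1/19.2 + 1/2.93) = 1.354 kΩ.
V_A by voltage divider: V_A = 20.5 × 1.354/(30.2 + 1.354) = 0.8797 V.
Branch current I = V_A/R4 = 0.8797/2.93 = 0.3002 mA.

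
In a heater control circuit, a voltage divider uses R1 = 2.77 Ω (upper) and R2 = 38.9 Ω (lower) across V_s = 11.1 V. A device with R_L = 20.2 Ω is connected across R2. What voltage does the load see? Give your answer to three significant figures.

R2 ‖ R_L = (38.9 × 20.2)/(38.9 + 20.2) = 13.30 Ω.
Voltage divider with the loaded lower leg: V_out = 11.1 × 13.30/(2.77 + 13.30) = 11.1 × 0.8276 = 9.186 V.
(Unloaded it would be 10.4 V; the load pulls it down.)

V_out ≈ 9.19 V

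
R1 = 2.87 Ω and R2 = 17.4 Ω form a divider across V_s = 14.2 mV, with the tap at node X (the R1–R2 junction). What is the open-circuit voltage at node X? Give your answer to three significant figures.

V_th is the unloaded tap voltage: V_s · R2/(R1+R2) = 14.2 × 0.8584 = 12.19 mV.

V_th ≈ 12.2 mV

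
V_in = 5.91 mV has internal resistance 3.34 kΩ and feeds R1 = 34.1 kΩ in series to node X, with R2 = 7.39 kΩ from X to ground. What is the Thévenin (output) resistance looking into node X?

R1' = 3.34 + 34.1 = 37.44 kΩ (source resistance + R1).
Zeroing V_in shorts the top of R1' to ground, so R_th = R1' ‖ R2 = 6.172 kΩ.

R_th ≈ 6.17 kΩ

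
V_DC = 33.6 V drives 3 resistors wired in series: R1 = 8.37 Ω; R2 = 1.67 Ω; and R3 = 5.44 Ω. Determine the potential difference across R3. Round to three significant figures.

Series total: ΣR = 8.37 + 1.67 + 5.44 = 15.48 Ω.
By the voltage-divider rule, V = 33.6 × 5.440/15.48 = 11.81 V.

V ≈ 11.8 V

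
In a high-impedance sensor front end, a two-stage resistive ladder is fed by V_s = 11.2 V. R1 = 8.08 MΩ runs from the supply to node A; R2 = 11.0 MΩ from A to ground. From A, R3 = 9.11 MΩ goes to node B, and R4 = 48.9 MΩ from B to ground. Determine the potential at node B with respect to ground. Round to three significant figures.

V_B ≈ 5.04 V

Node A sees R2 in parallel with the series input of stage 2, R3 + R4 = 58.01 MΩ.
Effective lower resistance at A: R2 ‖ 58.01 = 9.247 MΩ.
First divider: V_A = V_s · 9.247/(8.08 + 9.247) = 5.977 V.
V_B = V_A × 0.8430 = 5.038 V.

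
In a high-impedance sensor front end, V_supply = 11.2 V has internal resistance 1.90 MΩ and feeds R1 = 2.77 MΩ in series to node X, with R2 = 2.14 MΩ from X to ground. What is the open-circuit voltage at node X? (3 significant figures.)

R1' = 1.90 + 2.77 = 4.670 MΩ (source resistance + R1).
With X open, the divider is unloaded: V_th = 11.2 × 2.14/6.810 = 3.520 V.

V_th ≈ 3.52 V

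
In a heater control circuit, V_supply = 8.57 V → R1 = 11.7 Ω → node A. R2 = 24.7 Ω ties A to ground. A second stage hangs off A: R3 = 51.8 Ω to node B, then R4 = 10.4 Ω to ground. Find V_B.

V_B ≈ 0.862 V

Looking into the second stage from A: R3 + R4 = 62.20 Ω appears in parallel with R2.
R2 ‖ (R3+R4) = 17.68 Ω.
First divider: V_A = V_supply · 17.68/(11.7 + 17.68) = 5.157 V.
V_B = V_A × 0.1672 = 0.8623 V.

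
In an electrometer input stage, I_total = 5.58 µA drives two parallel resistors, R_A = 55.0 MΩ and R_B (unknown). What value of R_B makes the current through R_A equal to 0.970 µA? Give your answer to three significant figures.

The fraction through R_A equals R_B/(R_A+R_B).
With f = 0.1738, R_B = R_A · f/(1−f) = 55.0 × 0.2104 = 11.57 MΩ.

R_B ≈ 11.6 MΩ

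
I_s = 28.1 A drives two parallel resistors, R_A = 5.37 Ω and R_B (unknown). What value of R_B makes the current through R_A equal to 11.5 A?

In a two-way split, I_A/I_s = R_B/(R_A + R_B).
With f = 0.4093, R_B = R_A · f/(1−f) = 5.37 × 0.6928 = 3.720 Ω.

R_B ≈ 3.72 Ω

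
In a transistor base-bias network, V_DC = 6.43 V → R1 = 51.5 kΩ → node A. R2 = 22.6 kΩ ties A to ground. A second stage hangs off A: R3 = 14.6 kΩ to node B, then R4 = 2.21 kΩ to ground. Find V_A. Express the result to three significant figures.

V_A ≈ 1.01 V

Node A sees R2 in parallel with the series input of stage 2, R3 + R4 = 16.81 kΩ.
R2 ‖ (R3+R4) = 9.640 kΩ.
So V_A = 6.43 × 0.1577 = 1.014 V.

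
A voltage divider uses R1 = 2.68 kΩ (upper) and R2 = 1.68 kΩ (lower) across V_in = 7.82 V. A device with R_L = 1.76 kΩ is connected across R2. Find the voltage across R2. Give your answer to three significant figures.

V_out ≈ 1.90 V

First combine the lower leg with the load: R2 ‖ R_L = 0.8595 kΩ.
Then V_out = V_in · R2'/(R1 + R2') = 7.82 × 0.8595/3.540 = 1.899 V.
(Unloaded it would be 3.01 V; the load pulls it down.)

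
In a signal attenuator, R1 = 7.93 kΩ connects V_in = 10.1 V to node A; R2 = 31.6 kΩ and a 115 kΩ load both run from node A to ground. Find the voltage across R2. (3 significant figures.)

V_out ≈ 7.65 V

The load sits in parallel with R2, giving an effective lower resistance R2' = R2·R_L/(R2+R_L) = 24.79 kΩ.
Then V_out = V_in · R2'/(R1 + R2') = 10.1 × 24.79/32.72 = 7.652 V.
(Unloaded it would be 8.07 V; the load pulls it down.)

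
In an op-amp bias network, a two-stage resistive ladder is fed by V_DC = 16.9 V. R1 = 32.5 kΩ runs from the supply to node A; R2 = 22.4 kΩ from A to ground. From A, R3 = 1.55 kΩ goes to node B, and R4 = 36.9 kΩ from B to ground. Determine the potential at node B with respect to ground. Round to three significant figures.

V_B ≈ 4.92 V

Node A sees R2 in parallel with the series input of stage 2, R3 + R4 = 38.45 kΩ.
R2 ‖ (R3+R4) = 14.15 kΩ.
V_A = 16.9 × 14.15/(32.5 + 14.15) = 5.127 V.
V_B = V_A × 0.9597 = 4.921 V.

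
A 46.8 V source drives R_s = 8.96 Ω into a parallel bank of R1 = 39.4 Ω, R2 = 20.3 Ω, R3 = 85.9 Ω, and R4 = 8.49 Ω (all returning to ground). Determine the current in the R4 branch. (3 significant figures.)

Equivalent of the parallel group: R_p = 4.900 Ω.
Node voltage V_A = V_in · R_p/(R_s + R_p) = 46.8 × 0.3535 = 16.55 V.
I(R4) = V_A / R4 = 16.55/8.49 = 1.949 A.

I ≈ 1.95 A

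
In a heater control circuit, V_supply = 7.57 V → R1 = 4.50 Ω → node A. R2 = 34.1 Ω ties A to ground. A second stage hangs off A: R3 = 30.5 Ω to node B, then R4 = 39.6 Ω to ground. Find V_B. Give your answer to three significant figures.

V_B ≈ 3.58 V

The second stage (R3 + R4 = 70.10 Ω) loads node A in parallel with R2.
Effective lower resistance at A: R2 ‖ 70.10 = 22.94 Ω.
First divider: V_A = V_supply · 22.94/(4.50 + 22.94) = 6.329 V.
Stage 2 is unloaded, so V_B = V_A · R4/(R3+R4) = 6.329 × 39.6/70.10 = 3.575 V.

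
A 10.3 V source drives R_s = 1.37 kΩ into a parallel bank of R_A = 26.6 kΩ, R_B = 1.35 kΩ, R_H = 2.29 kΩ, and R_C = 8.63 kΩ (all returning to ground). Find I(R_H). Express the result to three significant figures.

I ≈ 1.59 mA

Parallel bank: R_p = 1/(1/26.6 + 1/1.35 + 1/2.29 + 1/8.63) = 0.7514 kΩ.
Node voltage V_A = V_in · R_p/(R_s + R_p) = 10.3 × 0.3542 = 3.648 V.
Branch current I = V_A/R_H = 3.648/2.29 = 1.593 mA.
(Equivalently: I_total = 4.855 mA, then current-divider fraction G_k/ΣG = 0.3281.)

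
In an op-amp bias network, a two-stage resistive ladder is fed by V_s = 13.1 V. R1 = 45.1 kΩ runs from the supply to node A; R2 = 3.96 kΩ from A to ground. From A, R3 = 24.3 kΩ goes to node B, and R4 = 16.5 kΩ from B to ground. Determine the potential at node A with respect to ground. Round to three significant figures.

Node A sees R2 in parallel with the series input of stage 2, R3 + R4 = 40.80 kΩ.
R2 ‖ (R3+R4) = 3.610 kΩ.
So V_A = 13.1 × 0.07411 = 0.9708 V.

V_A ≈ 0.971 V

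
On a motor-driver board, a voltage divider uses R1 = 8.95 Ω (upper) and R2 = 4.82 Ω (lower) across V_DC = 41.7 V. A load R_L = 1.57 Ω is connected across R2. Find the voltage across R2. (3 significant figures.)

V_out ≈ 4.87 V

R2 ‖ R_L = (4.82 × 1.57)/(4.82 + 1.57) = 1.184 Ω.
Now apply the divider: V_out = 41.7 × 0.1169 = 4.873 V.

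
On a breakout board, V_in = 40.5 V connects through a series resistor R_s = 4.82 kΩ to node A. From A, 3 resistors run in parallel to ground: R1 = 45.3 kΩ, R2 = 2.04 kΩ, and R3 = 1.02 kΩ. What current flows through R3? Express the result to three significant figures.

Parallel bank: R_p = 1/(1/45.3 + 1/2.04 + 1/1.02) = 0.6699 kΩ.
Node voltage V_A = V_in · R_p/(R_s + R_p) = 40.5 × 0.1220 = 4.942 V.
I(R3) = V_A / R3 = 4.942/1.02 = 4.845 mA.

I ≈ 4.85 mA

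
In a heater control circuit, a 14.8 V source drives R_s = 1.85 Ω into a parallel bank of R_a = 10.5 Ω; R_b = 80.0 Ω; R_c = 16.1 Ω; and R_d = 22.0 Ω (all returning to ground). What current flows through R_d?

Combine the parallel branches: R_p = (1/10.5 + 1/80.0 + 1/16.1 + 1/22.0)⁻¹ = 4.645 Ω.
V_A = 14.8 × 4.645/6.495 = 10.58 V.
I(R_d) = V_A / R_d = 10.58/22.0 = 0.4811 A.

I ≈ 0.481 A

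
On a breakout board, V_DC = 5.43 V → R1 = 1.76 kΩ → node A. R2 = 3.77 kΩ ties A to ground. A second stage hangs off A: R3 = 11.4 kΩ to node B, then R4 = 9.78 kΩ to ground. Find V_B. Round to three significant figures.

The second stage (R3 + R4 = 21.18 kΩ) loads node A in parallel with R2.
Effective lower resistance at A: R2 ‖ 21.18 = 3.200 kΩ.
First divider: V_A = V_DC · 3.200/(1.76 + 3.200) = 3.503 V.
Stage 2 is unloaded, so V_B = V_A · R4/(R3+R4) = 3.503 × 9.78/21.18 = 1.618 V.

V_B ≈ 1.62 V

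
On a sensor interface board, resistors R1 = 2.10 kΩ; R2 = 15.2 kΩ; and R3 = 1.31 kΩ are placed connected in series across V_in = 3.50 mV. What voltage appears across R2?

ΣR = 2.10 + 15.2 + 1.31 = 18.61 kΩ.
By the voltage-divider rule, V = 3.50 × 15.20/18.61 = 2.859 mV.

V ≈ 2.86 mV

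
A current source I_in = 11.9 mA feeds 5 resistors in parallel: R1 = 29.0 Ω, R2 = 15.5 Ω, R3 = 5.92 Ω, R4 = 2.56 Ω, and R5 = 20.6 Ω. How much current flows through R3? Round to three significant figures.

Total conductance ΣG = 1/29.0 + 1/15.5 + 1/5.92 + 1/2.56 + 1/20.6 = 0.7071 (units of 1/Ω).
R3 takes the fraction G_k/ΣG = 0.1689/0.7071 = 0.2389, so I = 11.9 × 0.2389 = 2.843 mA.

I ≈ 2.84 mA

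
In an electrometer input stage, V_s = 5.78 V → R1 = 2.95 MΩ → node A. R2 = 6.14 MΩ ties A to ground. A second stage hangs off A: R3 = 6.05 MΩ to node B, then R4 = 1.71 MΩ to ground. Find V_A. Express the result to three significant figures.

V_A ≈ 3.11 V

Node A sees R2 in parallel with the series input of stage 2, R3 + R4 = 7.760 MΩ.
Effective lower resistance at A: R2 ‖ 7.760 = 3.428 MΩ.
First divider: V_A = V_s · 3.428/(2.95 + 3.428) = 3.107 V.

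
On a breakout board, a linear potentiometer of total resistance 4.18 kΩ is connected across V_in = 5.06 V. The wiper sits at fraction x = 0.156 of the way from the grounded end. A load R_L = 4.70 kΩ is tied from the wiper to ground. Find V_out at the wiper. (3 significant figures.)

Lower segment x·R_p = 0.6521 kΩ; upper segment (1−x)·R_p = 3.528 kΩ.
Lower segment in parallel with the load: 0.6521 ‖ 4.70 = 0.5726 kΩ.
Then V_out = V_in · 0.5726/(3.528 + 0.5726) = 0.7066 V.

V_out ≈ 0.707 V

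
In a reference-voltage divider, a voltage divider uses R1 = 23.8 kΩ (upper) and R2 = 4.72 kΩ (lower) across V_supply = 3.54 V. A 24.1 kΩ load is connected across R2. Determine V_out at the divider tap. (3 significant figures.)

R2 ‖ R_L = (4.72 × 24.1)/(4.72 + 24.1) = 3.947 kΩ.
Voltage divider with the loaded lower leg: V_out = 3.54 × 3.947/(23.8 + 3.947) = 3.54 × 0.1422 = 0.5036 V.

V_out ≈ 0.504 V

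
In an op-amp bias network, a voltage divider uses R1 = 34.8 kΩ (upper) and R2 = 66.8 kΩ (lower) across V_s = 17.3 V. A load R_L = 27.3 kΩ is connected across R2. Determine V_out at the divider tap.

R2 ‖ R_L = (66.8 × 27.3)/(66.8 + 27.3) = 19.38 kΩ.
Then V_out = V_s · R2'/(R1 + R2') = 17.3 × 19.38/54.18 = 6.188 V.

V_out ≈ 6.19 V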